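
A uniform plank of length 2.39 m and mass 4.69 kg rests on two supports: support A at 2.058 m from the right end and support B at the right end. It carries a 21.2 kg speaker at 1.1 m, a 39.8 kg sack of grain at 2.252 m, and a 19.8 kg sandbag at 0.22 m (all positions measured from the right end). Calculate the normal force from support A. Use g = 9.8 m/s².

About support B:
Beam weight: 4.69 × 9.8 = 45.96 N down at 1.195 m → arm 1.195 m, τ = 45.96 × 1.195 = 54.92 N·m counterclockwise.
Speaker: 21.2 × 9.8 = 207.8 N down at 1.1 m → arm 1.1 m, τ = 207.8 × 1.1 = 228.6 N·m counterclockwise.
Sack of grain: 39.8 × 9.8 = 390 N down at 2.252 m → arm 2.252 m, τ = 390 × 2.252 = 878.3 N·m counterclockwise.
Sandbag: 19.8 × 9.8 = 194 N down at 0.22 m → arm 0.22 m, τ = 194 × 0.22 = 42.68 N·m counterclockwise.
Net load moment about support B = 1204 N·m counterclockwise.
Reaction R at support A is upward at 2.058 m, arm 2.058 m → moment R × 2.058 clockwise.
Στ = 0 ⇒ R × 2.058 = 1204 ⇒ R = 585 N.

R_A ≈ 585 N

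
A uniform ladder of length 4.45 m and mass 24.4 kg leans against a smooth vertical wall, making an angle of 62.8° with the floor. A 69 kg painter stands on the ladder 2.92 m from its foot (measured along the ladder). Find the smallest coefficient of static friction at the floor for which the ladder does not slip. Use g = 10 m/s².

μ_min ≈ 0.316

Choose the foot of the ladder as the axis so the floor normal and friction both act there and drop out.
Ladder weight 24.4×10 = 244 N acts at 2.225 m along the ladder; its horizontal arm is 2.225·cos62.8° = 1.017 m → τ = 248.1 N·m clockwise.
Painter: 69×10 = 690 N at 2.92 m → arm 1.335 m → τ = 921.1 N·m clockwise.
Wall normal N acts horizontally at the top; its moment arm is the height L sinθ = 4.45·sin62.8° = 3.958 m, counterclockwise.
Στ = 0 ⇒ N × 3.958 = 1169 ⇒ N = 295.4 N.
ΣFx = 0 ⇒ f = N_wall = 295.4 N. ΣFy = 0 ⇒ N_floor = 934 N.
μ_min = f / N_floor = 295.4 / 934 = 0.316.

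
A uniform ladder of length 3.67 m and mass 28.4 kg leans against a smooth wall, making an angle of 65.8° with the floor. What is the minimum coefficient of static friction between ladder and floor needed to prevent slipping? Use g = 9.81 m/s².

Choose the foot of the ladder as the axis so the floor normal and friction both act there and drop out.
Ladder weight 28.4×9.81 = 278.6 N acts at 1.835 m along the ladder; its horizontal arm is 1.835·cos65.8° = 0.7522 m → τ = 209.6 N·m clockwise.
Wall normal N acts horizontally at the top; its moment arm is the height L sinθ = 3.67·sin65.8° = 3.347 m, counterclockwise.
Balancing moments: N × 3.347 = 209.6, giving N = 62.62 N.
ΣFx = 0 ⇒ f = N_wall = 62.62 N. ΣFy = 0 ⇒ N_floor = 278.6 N.
μ_min = f / N_floor = 62.62 / 278.6 = 0.225.

μ_min ≈ 0.225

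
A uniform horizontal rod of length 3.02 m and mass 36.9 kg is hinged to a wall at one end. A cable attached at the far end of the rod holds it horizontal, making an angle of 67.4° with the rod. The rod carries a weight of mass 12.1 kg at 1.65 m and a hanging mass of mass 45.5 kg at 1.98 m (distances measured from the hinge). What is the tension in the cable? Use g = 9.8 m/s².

Take moments about the hinge.
Beam weight: 36.9 × 9.8 = 361.6 N down at 1.51 m → arm 1.51 m, τ = 361.6 × 1.51 = 546 N·m clockwise.
Weight: 12.1 × 9.8 = 118.6 N down at 1.65 m → arm 1.65 m, τ = 118.6 × 1.65 = 195.7 N·m clockwise.
Hanging mass: 45.5 × 9.8 = 445.9 N down at 1.98 m → arm 1.98 m, τ = 445.9 × 1.98 = 882.9 N·m clockwise.
Total clockwise load moment = 1625 N·m.
The cable tension T acts at 3.02 m; only its component perpendicular to the rod, T sinθ, produces torque. sin 67.4° = 0.9232.
Στ = 0 ⇒ T × 3.02 × 0.9232 = 1625 ⇒ T = 1625 / 2.788 = 583 N.

T ≈ 583 N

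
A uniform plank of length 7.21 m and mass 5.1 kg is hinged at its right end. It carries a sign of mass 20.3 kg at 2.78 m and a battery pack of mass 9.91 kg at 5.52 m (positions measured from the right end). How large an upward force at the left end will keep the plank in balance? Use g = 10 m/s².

F ≈ 180 N

Choose the right end as the axis so the unknown pivot reaction has zero arm there.
Beam weight: 5.1 × 10 = 51 N down at 3.605 m → arm 3.605 m, τ = 51 × 3.605 = 183.9 N·m counterclockwise.
Sign: 20.3 × 10 = 203 N down at 2.78 m → arm 2.78 m, τ = 203 × 2.78 = 564.3 N·m counterclockwise.
Battery pack: 9.91 × 10 = 99.1 N down at 5.52 m → arm 5.52 m, τ = 99.1 × 5.52 = 547 N·m counterclockwise.
Net moment of the loads = 1295 N·m counterclockwise.
The upward force F acts at the left end, arm 7.21 m, giving F × 7.21 clockwise.
Setting net torque to zero: F × 7.21 = 1295 → F = 1295 / 7.21 = 180 N.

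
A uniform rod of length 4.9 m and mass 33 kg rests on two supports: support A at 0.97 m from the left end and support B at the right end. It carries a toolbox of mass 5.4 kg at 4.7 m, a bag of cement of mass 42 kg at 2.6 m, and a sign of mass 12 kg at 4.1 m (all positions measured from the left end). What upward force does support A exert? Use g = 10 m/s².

R_A ≈ 479 N

Choose support B as the axis so its reaction then has zero moment arm.
Beam weight: 33 × 10 = 330 N down at 2.45 m → arm 2.45 m, τ = 330 × 2.45 = 808.5 N·m counterclockwise.
Toolbox: 5.4 × 10 = 54 N down at 4.7 m → arm 0.2 m, τ = 54 × 0.2 = 10.8 N·m counterclockwise.
Bag of cement: 42 × 10 = 420 N down at 2.6 m → arm 2.3 m, τ = 420 × 2.3 = 966 N·m counterclockwise.
Sign: 12 × 10 = 120 N down at 4.1 m → arm 0.8 m, τ = 120 × 0.8 = 96 N·m counterclockwise.
Net load moment about support B = 1881 N·m counterclockwise.
Reaction R at support A is upward at 0.97 m, arm 3.93 m → moment R × 3.93 clockwise.
For rotational equilibrium, R × 3.93 = 1881, so R = 479 N.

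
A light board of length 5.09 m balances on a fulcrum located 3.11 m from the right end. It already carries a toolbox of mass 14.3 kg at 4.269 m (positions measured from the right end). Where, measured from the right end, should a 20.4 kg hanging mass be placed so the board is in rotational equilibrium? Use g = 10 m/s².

x ≈ 2.3 m from the right end

Take moments about the fulcrum (at 3.11 m from the right end).
Toolbox: 14.3 × 10 = 143 N down at 4.269 m → arm 1.159 m, τ = 143 × 1.159 = 165.7 N·m counterclockwise.
Net moment of existing loads = 165.7 N·m counterclockwise.
The hanging mass weighs 20.4 × 10 = 204 N and must supply an equal clockwise moment, so its lever arm about the fulcrum is 165.7 / 204 = 0.812 m.
That puts it at 3.11 − 0.812 = 2.3 m from the right end.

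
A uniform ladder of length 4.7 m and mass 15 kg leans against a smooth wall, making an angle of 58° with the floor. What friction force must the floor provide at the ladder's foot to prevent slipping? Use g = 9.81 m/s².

Sum moments about the foot of the ladder (the floor normal and friction both act there and drop out).
Ladder weight 15×9.81 = 147.2 N acts at 2.35 m along the ladder; its horizontal arm is 2.35·cos58° = 1.245 m → τ = 183.3 N·m clockwise.
Wall normal N acts horizontally at the top; its moment arm is the height L sinθ = 4.7·sin58° = 3.986 m, counterclockwise.
Setting net torque to zero: N × 3.986 = 183.3 → N = 46 N.
ΣFx = 0: friction at the foot balances the wall's push, so f = N_wall = 46 N.

f ≈ 46 N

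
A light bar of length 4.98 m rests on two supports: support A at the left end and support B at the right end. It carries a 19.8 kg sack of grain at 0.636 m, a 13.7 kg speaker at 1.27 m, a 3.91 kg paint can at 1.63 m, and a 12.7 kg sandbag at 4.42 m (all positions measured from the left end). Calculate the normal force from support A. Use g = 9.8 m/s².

R_A ≈ 309 N

About support B:
Sack of grain: 19.8 × 9.8 = 194 N down at 0.636 m → arm 4.344 m, τ = 194 × 4.344 = 842.7 N·m counterclockwise.
Speaker: 13.7 × 9.8 = 134.3 N down at 1.27 m → arm 3.71 m, τ = 134.3 × 3.71 = 498.3 N·m counterclockwise.
Paint can: 3.91 × 9.8 = 38.32 N down at 1.63 m → arm 3.35 m, τ = 38.32 × 3.35 = 128.4 N·m counterclockwise.
Sandbag: 12.7 × 9.8 = 124.5 N down at 4.42 m → arm 0.56 m, τ = 124.5 × 0.56 = 69.72 N·m counterclockwise.
Net load moment about support B = 1539 N·m counterclockwise.
Reaction R at support A is upward at 0 m, arm 4.98 m → moment R × 4.98 clockwise.
Balancing moments: R × 4.98 = 1539, giving R = 309 N.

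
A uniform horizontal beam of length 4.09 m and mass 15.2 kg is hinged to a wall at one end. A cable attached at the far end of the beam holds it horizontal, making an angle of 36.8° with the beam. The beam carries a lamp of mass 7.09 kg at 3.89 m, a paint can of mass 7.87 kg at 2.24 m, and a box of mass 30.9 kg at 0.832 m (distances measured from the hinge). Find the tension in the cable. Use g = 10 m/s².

About the hinge:
Beam weight: 15.2 × 10 = 152 N down at 2.045 m → arm 2.045 m, τ = 152 × 2.045 = 310.8 N·m clockwise.
Lamp: 7.09 × 10 = 70.9 N down at 3.89 m → arm 3.89 m, τ = 70.9 × 3.89 = 275.8 N·m clockwise.
Paint can: 7.87 × 10 = 78.7 N down at 2.24 m → arm 2.24 m, τ = 78.7 × 2.24 = 176.3 N·m clockwise.
Box: 30.9 × 10 = 309 N down at 0.832 m → arm 0.832 m, τ = 309 × 0.832 = 257.1 N·m clockwise.
Total clockwise load moment = 1020 N·m.
The cable tension T acts at 4.09 m; only its component perpendicular to the beam, T sinθ, produces torque. sin 36.8° = 0.599.
Setting net torque to zero: T × 4.09 × 0.599 = 1020 → T = 1020 / 2.45 = 416 N.

T ≈ 416 N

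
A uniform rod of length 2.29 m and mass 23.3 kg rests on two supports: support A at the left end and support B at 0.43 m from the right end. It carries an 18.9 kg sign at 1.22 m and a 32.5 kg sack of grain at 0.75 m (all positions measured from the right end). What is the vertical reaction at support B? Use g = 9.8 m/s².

About support A:
Beam weight: 23.3 × 9.8 = 228.3 N down at 1.145 m → arm 1.145 m, τ = 228.3 × 1.145 = 261.4 N·m clockwise.
Sign: 18.9 × 9.8 = 185.2 N down at 1.22 m → arm 1.07 m, τ = 185.2 × 1.07 = 198.2 N·m clockwise.
Sack of grain: 32.5 × 9.8 = 318.5 N down at 0.75 m → arm 1.54 m, τ = 318.5 × 1.54 = 490.5 N·m clockwise.
Net load moment about support A = 950.1 N·m clockwise.
Reaction R at support B is upward at 0.43 m, arm 1.86 m → moment R × 1.86 counterclockwise.
Setting net torque to zero: R × 1.86 = 950.1 → R = 511 N.

R_B ≈ 511 N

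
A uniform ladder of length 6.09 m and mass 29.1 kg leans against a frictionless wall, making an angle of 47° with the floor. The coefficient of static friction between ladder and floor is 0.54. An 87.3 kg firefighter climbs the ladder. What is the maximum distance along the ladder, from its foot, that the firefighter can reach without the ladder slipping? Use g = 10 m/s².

d ≈ 3.69 m

About the foot of the ladder:
Ladder weight 29.1×10 = 291 N acts at 3.045 m along the ladder; its horizontal arm is 3.045·cos47° = 2.077 m → τ = 604.4 N·m clockwise.
Firefighter weight 87.3×10 = 873 N at distance d → arm d·cos47° → τ = 873·d·0.682 clockwise.
Wall normal N at the top has arm L sinθ = 4.454 m counterclockwise, so Στ = 0 gives N·4.454 = 604.4 + 595.4·d.
ΣFy = 0 ⇒ N_floor = 1164 N, so the maximum friction is μ_s·N_floor = 0.54×1164 = 628.6 N. ΣFx = 0 ⇒ N_wall = f, so at the slipping point N = 628.6 N.
Substituting: 628.6×4.454 = 604.4 + 595.4·d ⇒ d = (2800 − 604.4) / 595.4 = 3.69 m.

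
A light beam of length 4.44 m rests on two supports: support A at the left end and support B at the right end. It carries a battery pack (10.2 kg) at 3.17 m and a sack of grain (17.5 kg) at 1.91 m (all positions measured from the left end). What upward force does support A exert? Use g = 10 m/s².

Choose support B as the axis so its reaction then has zero moment arm.
Battery pack: 10.2 × 10 = 102 N down at 3.17 m → arm 1.27 m, τ = 102 × 1.27 = 129.5 N·m counterclockwise.
Sack of grain: 17.5 × 10 = 175 N down at 1.91 m → arm 2.53 m, τ = 175 × 2.53 = 442.7 N·m counterclockwise.
Net load moment about support B = 572.2 N·m counterclockwise.
Reaction R at support A is upward at 0 m, arm 4.44 m → moment R × 4.44 clockwise.
Στ = 0 ⇒ R × 4.44 = 572.2 ⇒ R = 129 N.

R_A ≈ 129 N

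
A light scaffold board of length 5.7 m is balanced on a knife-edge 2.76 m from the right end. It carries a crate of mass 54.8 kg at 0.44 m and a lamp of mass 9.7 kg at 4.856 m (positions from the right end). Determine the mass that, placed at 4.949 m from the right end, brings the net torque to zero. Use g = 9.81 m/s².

m ≈ 48.8 kg

Take moments about the knife-edge (at 2.76 m from the right end).
Crate: 54.8 × 9.81 = 537.6 N down at 0.44 m → arm 2.32 m, τ = 537.6 × 2.32 = 1247 N·m clockwise.
Lamp: 9.7 × 9.81 = 95.16 N down at 4.856 m → arm 2.096 m, τ = 95.16 × 2.096 = 199.5 N·m counterclockwise.
Net moment of known loads = 1048 N·m clockwise.
An unknown mass m at 4.949 m has arm 2.189 m; its moment is m·g·2.189 counterclockwise.
Στ = 0 ⇒ m × 9.81 × 2.189 = 1048 ⇒ m = 1048 / (9.81 × 2.189) = 48.8 kg.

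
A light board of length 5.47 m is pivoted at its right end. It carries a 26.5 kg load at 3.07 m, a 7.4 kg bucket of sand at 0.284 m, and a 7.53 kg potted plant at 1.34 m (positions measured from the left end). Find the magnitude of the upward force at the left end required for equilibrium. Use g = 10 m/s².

Choose the right end as the axis so the unknown pivot reaction has zero arm there.
Load: 26.5 × 10 = 265 N down at 3.07 m → arm 2.4 m, τ = 265 × 2.4 = 636 N·m counterclockwise.
Bucket of sand: 7.4 × 10 = 74 N down at 0.284 m → arm 5.186 m, τ = 74 × 5.186 = 383.8 N·m counterclockwise.
Potted plant: 7.53 × 10 = 75.3 N down at 1.34 m → arm 4.13 m, τ = 75.3 × 4.13 = 311 N·m counterclockwise.
Net moment of the loads = 1331 N·m counterclockwise.
The upward force F acts at the left end, arm 5.47 m, giving F × 5.47 clockwise.
Στ = 0 ⇒ F × 5.47 = 1331 ⇒ F = 1331 / 5.47 = 243 N.

F ≈ 243 N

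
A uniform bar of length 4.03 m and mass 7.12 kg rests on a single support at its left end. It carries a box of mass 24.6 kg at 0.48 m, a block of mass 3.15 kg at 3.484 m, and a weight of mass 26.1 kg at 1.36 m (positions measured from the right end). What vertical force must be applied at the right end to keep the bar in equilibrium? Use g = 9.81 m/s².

Taking torques about the left end:
Beam weight: 7.12 × 9.81 = 69.85 N down at 2.015 m → arm 2.015 m, τ = 69.85 × 2.015 = 140.7 N·m clockwise.
Box: 24.6 × 9.81 = 241.3 N down at 0.48 m → arm 3.55 m, τ = 241.3 × 3.55 = 856.6 N·m clockwise.
Block: 3.15 × 9.81 = 30.9 N down at 3.484 m → arm 0.546 m, τ = 30.9 × 0.546 = 16.87 N·m clockwise.
Weight: 26.1 × 9.81 = 256 N down at 1.36 m → arm 2.67 m, τ = 256 × 2.67 = 683.5 N·m clockwise.
Net moment of the loads = 1698 N·m clockwise.
The upward force F acts at the right end, arm 4.03 m, giving F × 4.03 counterclockwise.
Balancing moments: F × 4.03 = 1698, giving F = 1698 / 4.03 = 421 N.

F ≈ 421 N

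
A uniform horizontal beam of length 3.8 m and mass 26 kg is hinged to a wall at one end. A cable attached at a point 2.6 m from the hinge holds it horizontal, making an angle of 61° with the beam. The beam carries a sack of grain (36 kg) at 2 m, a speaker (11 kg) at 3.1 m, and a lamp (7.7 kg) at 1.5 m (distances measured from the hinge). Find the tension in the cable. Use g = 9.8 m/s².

Taking torques about the hinge:
Beam weight: 26 × 9.8 = 254.8 N down at 1.9 m → arm 1.9 m, τ = 254.8 × 1.9 = 484.1 N·m clockwise.
Sack of grain: 36 × 9.8 = 352.8 N down at 2 m → arm 2 m, τ = 352.8 × 2 = 705.6 N·m clockwise.
Speaker: 11 × 9.8 = 107.8 N down at 3.1 m → arm 3.1 m, τ = 107.8 × 3.1 = 334.2 N·m clockwise.
Lamp: 7.7 × 9.8 = 75.46 N down at 1.5 m → arm 1.5 m, τ = 75.46 × 1.5 = 113.2 N·m clockwise.
Total clockwise load moment = 1637 N·m.
The cable tension T acts at 2.6 m; only its component perpendicular to the beam, T sinθ, produces torque. sin 61° = 0.8746.
Balancing moments: T × 2.6 × 0.8746 = 1637, giving T = 1637 / 2.274 = 720 N.

T ≈ 720 N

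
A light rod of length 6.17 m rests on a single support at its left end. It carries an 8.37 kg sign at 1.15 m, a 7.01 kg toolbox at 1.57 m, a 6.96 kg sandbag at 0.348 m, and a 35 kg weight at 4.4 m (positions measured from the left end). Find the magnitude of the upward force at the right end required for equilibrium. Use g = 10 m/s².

Sum moments about the left end (the unknown pivot reaction has zero arm there).
Sign: 8.37 × 10 = 83.7 N down at 1.15 m → arm 1.15 m, τ = 83.7 × 1.15 = 96.25 N·m clockwise.
Toolbox: 7.01 × 10 = 70.1 N down at 1.57 m → arm 1.57 m, τ = 70.1 × 1.57 = 110.1 N·m clockwise.
Sandbag: 6.96 × 10 = 69.6 N down at 0.348 m → arm 0.348 m, τ = 69.6 × 0.348 = 24.22 N·m clockwise.
Weight: 35 × 10 = 350 N down at 4.4 m → arm 4.4 m, τ = 350 × 4.4 = 1540 N·m clockwise.
Net moment of the loads = 1771 N·m clockwise.
The upward force F acts at the right end, arm 6.17 m, giving F × 6.17 counterclockwise.
Balancing moments: F × 6.17 = 1771, giving F = 1771 / 6.17 = 287 N.

F ≈ 287 N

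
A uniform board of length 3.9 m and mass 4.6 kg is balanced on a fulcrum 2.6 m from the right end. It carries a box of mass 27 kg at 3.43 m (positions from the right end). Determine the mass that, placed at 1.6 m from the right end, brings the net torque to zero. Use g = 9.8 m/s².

m ≈ 19.4 kg

About the fulcrum (at 2.6 m from the right end):
Beam weight: 4.6 × 9.8 = 45.08 N down at 1.95 m → arm 0.65 m, τ = 45.08 × 0.65 = 29.3 N·m clockwise.
Box: 27 × 9.8 = 264.6 N down at 3.43 m → arm 0.83 m, τ = 264.6 × 0.83 = 219.6 N·m counterclockwise.
Net moment of known loads = 190.3 N·m counterclockwise.
An unknown mass m at 1.6 m has arm 1 m; its moment is m·g·1 clockwise.
Στ = 0 ⇒ m × 9.8 × 1 = 190.3 ⇒ m = 190.3 / (9.8 × 1) = 19.4 kg.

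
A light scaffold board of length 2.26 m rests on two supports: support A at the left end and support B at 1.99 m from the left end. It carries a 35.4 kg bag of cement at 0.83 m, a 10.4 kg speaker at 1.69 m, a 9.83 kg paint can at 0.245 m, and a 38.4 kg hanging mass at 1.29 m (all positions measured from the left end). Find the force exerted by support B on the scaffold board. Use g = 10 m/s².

R_B ≈ 497 N

About support A:
Bag of cement: 35.4 × 10 = 354 N down at 0.83 m → arm 0.83 m, τ = 354 × 0.83 = 293.8 N·m clockwise.
Speaker: 10.4 × 10 = 104 N down at 1.69 m → arm 1.69 m, τ = 104 × 1.69 = 175.8 N·m clockwise.
Paint can: 9.83 × 10 = 98.3 N down at 0.245 m → arm 0.245 m, τ = 98.3 × 0.245 = 24.08 N·m clockwise.
Hanging mass: 38.4 × 10 = 384 N down at 1.29 m → arm 1.29 m, τ = 384 × 1.29 = 495.4 N·m clockwise.
Net load moment about support A = 989.1 N·m clockwise.
Reaction R at support B is upward at 1.99 m, arm 1.99 m → moment R × 1.99 counterclockwise.
Στ = 0 ⇒ R × 1.99 = 989.1 ⇒ R = 497 N.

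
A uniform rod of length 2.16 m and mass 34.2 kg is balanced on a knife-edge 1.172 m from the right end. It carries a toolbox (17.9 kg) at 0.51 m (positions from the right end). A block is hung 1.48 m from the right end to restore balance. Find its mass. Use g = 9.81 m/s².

Sum moments about the knife-edge (at 1.172 m from the right end) (the support reaction has zero arm there).
Beam weight: 34.2 × 9.81 = 335.5 N down at 1.08 m → arm 0.092 m, τ = 335.5 × 0.092 = 30.87 N·m clockwise.
Toolbox: 17.9 × 9.81 = 175.6 N down at 0.51 m → arm 0.662 m, τ = 175.6 × 0.662 = 116.2 N·m clockwise.
Net moment of known loads = 147.1 N·m clockwise.
An unknown mass m at 1.48 m has arm 0.308 m; its moment is m·g·0.308 counterclockwise.
Balancing moments: m × 9.81 × 0.308 = 147.1, giving m = 147.1 / (9.81 × 0.308) = 48.7 kg.

m ≈ 48.7 kg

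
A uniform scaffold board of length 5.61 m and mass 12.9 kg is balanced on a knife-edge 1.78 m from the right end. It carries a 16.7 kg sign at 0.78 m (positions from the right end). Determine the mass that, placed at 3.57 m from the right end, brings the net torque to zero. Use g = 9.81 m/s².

Sum moments about the knife-edge (at 1.78 m from the right end) (the support reaction has zero arm there).
Beam weight: 12.9 × 9.81 = 126.5 N down at 2.805 m → arm 1.025 m, τ = 126.5 × 1.025 = 129.7 N·m counterclockwise.
Sign: 16.7 × 9.81 = 163.8 N down at 0.78 m → arm 1 m, τ = 163.8 × 1 = 163.8 N·m clockwise.
Net moment of known loads = 34.1 N·m clockwise.
An unknown mass m at 3.57 m has arm 1.79 m; its moment is m·g·1.79 counterclockwise.
Στ = 0 ⇒ m × 9.81 × 1.79 = 34.1 ⇒ m = 34.1 / (9.81 × 1.79) = 1.94 kg.

m ≈ 1.94 kg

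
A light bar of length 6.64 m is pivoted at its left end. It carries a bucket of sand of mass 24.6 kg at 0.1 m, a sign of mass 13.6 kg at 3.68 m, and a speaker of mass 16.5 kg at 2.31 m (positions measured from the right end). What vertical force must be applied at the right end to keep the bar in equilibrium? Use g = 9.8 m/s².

About the left end:
Bucket of sand: 24.6 × 9.8 = 241.1 N down at 0.1 m → arm 6.54 m, τ = 241.1 × 6.54 = 1577 N·m clockwise.
Sign: 13.6 × 9.8 = 133.3 N down at 3.68 m → arm 2.96 m, τ = 133.3 × 2.96 = 394.6 N·m clockwise.
Speaker: 16.5 × 9.8 = 161.7 N down at 2.31 m → arm 4.33 m, τ = 161.7 × 4.33 = 700.2 N·m clockwise.
Net moment of the loads = 2672 N·m clockwise.
The upward force F acts at the right end, arm 6.64 m, giving F × 6.64 counterclockwise.
Setting net torque to zero: F × 6.64 = 2672 → F = 2672 / 6.64 = 402 N.

F ≈ 402 N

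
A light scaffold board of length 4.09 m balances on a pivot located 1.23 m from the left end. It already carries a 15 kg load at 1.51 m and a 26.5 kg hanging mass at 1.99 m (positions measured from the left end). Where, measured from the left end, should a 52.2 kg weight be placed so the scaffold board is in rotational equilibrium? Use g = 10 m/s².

Sum moments about the pivot (at 1.23 m from the left end) (the support reaction has zero arm there).
Load: 15 × 10 = 150 N down at 1.51 m → arm 0.28 m, τ = 150 × 0.28 = 42 N·m clockwise.
Hanging mass: 26.5 × 10 = 265 N down at 1.99 m → arm 0.76 m, τ = 265 × 0.76 = 201.4 N·m clockwise.
Net moment of existing loads = 243.4 N·m clockwise.
The weight weighs 52.2 × 10 = 522 N and must supply an equal counterclockwise moment, so its lever arm about the pivot is 243.4 / 522 = 0.466 m.
That puts it at 1.23 − 0.466 = 0.764 m from the left end.

x ≈ 0.764 m from the left end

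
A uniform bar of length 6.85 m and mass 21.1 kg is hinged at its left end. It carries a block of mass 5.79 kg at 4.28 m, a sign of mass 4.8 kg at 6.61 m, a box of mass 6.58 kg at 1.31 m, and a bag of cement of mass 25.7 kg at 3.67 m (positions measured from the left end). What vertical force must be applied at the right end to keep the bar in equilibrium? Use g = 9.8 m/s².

F ≈ 332 N

Sum moments about the left end (the unknown pivot reaction has zero arm there).
Beam weight: 21.1 × 9.8 = 206.8 N down at 3.425 m → arm 3.425 m, τ = 206.8 × 3.425 = 708.3 N·m clockwise.
Block: 5.79 × 9.8 = 56.74 N down at 4.28 m → arm 4.28 m, τ = 56.74 × 4.28 = 242.8 N·m clockwise.
Sign: 4.8 × 9.8 = 47.04 N down at 6.61 m → arm 6.61 m, τ = 47.04 × 6.61 = 310.9 N·m clockwise.
Box: 6.58 × 9.8 = 64.48 N down at 1.31 m → arm 1.31 m, τ = 64.48 × 1.31 = 84.47 N·m clockwise.
Bag of cement: 25.7 × 9.8 = 251.9 N down at 3.67 m → arm 3.67 m, τ = 251.9 × 3.67 = 924.5 N·m clockwise.
Net moment of the loads = 2271 N·m clockwise.
The upward force F acts at the right end, arm 6.85 m, giving F × 6.85 counterclockwise.
For rotational equilibrium, F × 6.85 = 2271, so F = 2271 / 6.85 = 332 N.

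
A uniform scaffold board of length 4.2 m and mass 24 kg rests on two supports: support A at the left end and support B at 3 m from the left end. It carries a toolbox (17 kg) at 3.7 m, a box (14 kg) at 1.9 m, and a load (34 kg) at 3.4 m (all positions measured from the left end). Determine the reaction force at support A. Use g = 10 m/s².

R_A ≈ 38.3 N

About support B:
Beam weight: 24 × 10 = 240 N down at 2.1 m → arm 0.9 m, τ = 240 × 0.9 = 216 N·m counterclockwise.
Toolbox: 17 × 10 = 170 N down at 3.7 m → arm 0.7 m, τ = 170 × 0.7 = 119 N·m clockwise.
Box: 14 × 10 = 140 N down at 1.9 m → arm 1.1 m, τ = 140 × 1.1 = 154 N·m counterclockwise.
Load: 34 × 10 = 340 N down at 3.4 m → arm 0.4 m, τ = 340 × 0.4 = 136 N·m clockwise.
Net load moment about support B = 115 N·m counterclockwise.
Reaction R at support A is upward at 0 m, arm 3 m → moment R × 3 clockwise.
Setting net torque to zero: R × 3 = 115 → R = 38.3 N.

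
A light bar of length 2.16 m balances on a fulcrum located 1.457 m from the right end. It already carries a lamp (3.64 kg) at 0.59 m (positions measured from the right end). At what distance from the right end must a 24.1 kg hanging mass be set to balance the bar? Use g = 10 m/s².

x ≈ 1.59 m from the right end

Sum moments about the fulcrum (at 1.457 m from the right end) (the support reaction has zero arm there).
Lamp: 3.64 × 10 = 36.4 N down at 0.59 m → arm 0.867 m, τ = 36.4 × 0.867 = 31.56 N·m clockwise.
Net moment of existing loads = 31.56 N·m clockwise.
The hanging mass weighs 24.1 × 10 = 241 N and must supply an equal counterclockwise moment, so its lever arm about the fulcrum is 31.56 / 241 = 0.131 m.
That puts it at 1.457 + 0.131 = 1.59 m from the right end.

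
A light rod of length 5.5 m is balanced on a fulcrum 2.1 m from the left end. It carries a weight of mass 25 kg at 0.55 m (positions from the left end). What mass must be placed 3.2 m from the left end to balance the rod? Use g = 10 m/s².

m ≈ 35.2 kg

Choose the fulcrum (at 2.1 m from the left end) as the axis so the support reaction has zero arm there.
Weight: 25 × 10 = 250 N down at 0.55 m → arm 1.55 m, τ = 250 × 1.55 = 387.5 N·m counterclockwise.
Net moment of known loads = 387.5 N·m counterclockwise.
An unknown mass m at 3.2 m has arm 1.1 m; its moment is m·g·1.1 clockwise.
Balancing moments: m × 10 × 1.1 = 387.5, giving m = 387.5 / (10 × 1.1) = 35.2 kg.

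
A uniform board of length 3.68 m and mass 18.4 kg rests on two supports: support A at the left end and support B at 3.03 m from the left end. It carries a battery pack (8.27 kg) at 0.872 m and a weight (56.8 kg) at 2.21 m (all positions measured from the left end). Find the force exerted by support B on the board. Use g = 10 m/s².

About support A:
Beam weight: 18.4 × 10 = 184 N down at 1.84 m → arm 1.84 m, τ = 184 × 1.84 = 338.6 N·m clockwise.
Battery pack: 8.27 × 10 = 82.7 N down at 0.872 m → arm 0.872 m, τ = 82.7 × 0.872 = 72.11 N·m clockwise.
Weight: 56.8 × 10 = 568 N down at 2.21 m → arm 2.21 m, τ = 568 × 2.21 = 1255 N·m clockwise.
Net load moment about support A = 1666 N·m clockwise.
Reaction R at support B is upward at 3.03 m, arm 3.03 m → moment R × 3.03 counterclockwise.
Στ = 0 ⇒ R × 3.03 = 1666 ⇒ R = 550 N.

R_B ≈ 550 N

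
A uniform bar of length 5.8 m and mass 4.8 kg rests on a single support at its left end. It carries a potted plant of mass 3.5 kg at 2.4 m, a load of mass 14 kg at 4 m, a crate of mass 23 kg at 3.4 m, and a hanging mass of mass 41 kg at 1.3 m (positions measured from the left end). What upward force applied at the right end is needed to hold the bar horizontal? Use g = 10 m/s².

F ≈ 362 N

Taking torques about the left end:
Beam weight: 4.8 × 10 = 48 N down at 2.9 m → arm 2.9 m, τ = 48 × 2.9 = 139.2 N·m clockwise.
Potted plant: 3.5 × 10 = 35 N down at 2.4 m → arm 2.4 m, τ = 35 × 2.4 = 84 N·m clockwise.
Load: 14 × 10 = 140 N down at 4 m → arm 4 m, τ = 140 × 4 = 560 N·m clockwise.
Crate: 23 × 10 = 230 N down at 3.4 m → arm 3.4 m, τ = 230 × 3.4 = 782 N·m clockwise.
Hanging mass: 41 × 10 = 410 N down at 1.3 m → arm 1.3 m, τ = 410 × 1.3 = 533 N·m clockwise.
Net moment of the loads = 2098 N·m clockwise.
The upward force F acts at the right end, arm 5.8 m, giving F × 5.8 counterclockwise.
Στ = 0 ⇒ F × 5.8 = 2098 ⇒ F = 2098 / 5.8 = 362 N.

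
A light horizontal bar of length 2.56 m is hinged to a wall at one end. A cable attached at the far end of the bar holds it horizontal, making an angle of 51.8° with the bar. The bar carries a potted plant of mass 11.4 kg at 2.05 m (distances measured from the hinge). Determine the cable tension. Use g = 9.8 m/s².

T ≈ 114 N

Sum moments about the hinge (the unknown hinge reaction has zero arm there).
Potted plant: 11.4 × 9.8 = 111.7 N down at 2.05 m → arm 2.05 m, τ = 111.7 × 2.05 = 229 N·m clockwise.
Total clockwise load moment = 229 N·m.
The cable tension T acts at 2.56 m; only its component perpendicular to the bar, T sinθ, produces torque. sin 51.8° = 0.7859.
Balancing moments: T × 2.56 × 0.7859 = 229, giving T = 229 / 2.012 = 114 N.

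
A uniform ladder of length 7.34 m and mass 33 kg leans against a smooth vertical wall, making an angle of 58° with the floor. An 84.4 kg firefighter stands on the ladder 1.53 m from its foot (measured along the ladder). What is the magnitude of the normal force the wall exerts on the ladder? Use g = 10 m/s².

N_wall ≈ 213 N

Taking torques about the foot of the ladder:
Ladder weight 33×10 = 330 N acts at 3.67 m along the ladder; its horizontal arm is 3.67·cos58° = 1.945 m → τ = 641.9 N·m clockwise.
Firefighter: 84.4×10 = 844 N at 1.53 m → arm 0.8108 m → τ = 684.3 N·m clockwise.
Wall normal N acts horizontally at the top; its moment arm is the height L sinθ = 7.34·sin58° = 6.225 m, counterclockwise.
For rotational equilibrium, N × 6.225 = 1326, so N = 213 N.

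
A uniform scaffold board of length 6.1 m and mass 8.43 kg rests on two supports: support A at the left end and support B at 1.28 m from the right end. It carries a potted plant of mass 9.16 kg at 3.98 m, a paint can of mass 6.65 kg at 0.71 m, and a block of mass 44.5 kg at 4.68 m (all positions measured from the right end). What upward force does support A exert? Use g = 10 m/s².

Choose support B as the axis so its reaction then has zero moment arm.
Beam weight: 8.43 × 10 = 84.3 N down at 3.05 m → arm 1.77 m, τ = 84.3 × 1.77 = 149.2 N·m counterclockwise.
Potted plant: 9.16 × 10 = 91.6 N down at 3.98 m → arm 2.7 m, τ = 91.6 × 2.7 = 247.3 N·m counterclockwise.
Paint can: 6.65 × 10 = 66.5 N down at 0.71 m → arm 0.57 m, τ = 66.5 × 0.57 = 37.9 N·m clockwise.
Block: 44.5 × 10 = 445 N down at 4.68 m → arm 3.4 m, τ = 445 × 3.4 = 1513 N·m counterclockwise.
Net load moment about support B = 1872 N·m counterclockwise.
Reaction R at support A is upward at 6.1 m, arm 4.82 m → moment R × 4.82 clockwise.
For rotational equilibrium, R × 4.82 = 1872, so R = 388 N.

R_A ≈ 388 N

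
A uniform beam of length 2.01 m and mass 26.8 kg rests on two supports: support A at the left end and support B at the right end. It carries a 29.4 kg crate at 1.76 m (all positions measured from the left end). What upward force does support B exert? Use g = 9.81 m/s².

R_B ≈ 384 N

Choose support A as the axis so its reaction then has zero moment arm.
Beam weight: 26.8 × 9.81 = 262.9 N down at 1.005 m → arm 1.005 m, τ = 262.9 × 1.005 = 264.2 N·m clockwise.
Crate: 29.4 × 9.81 = 288.4 N down at 1.76 m → arm 1.76 m, τ = 288.4 × 1.76 = 507.6 N·m clockwise.
Net load moment about support A = 771.8 N·m clockwise.
Reaction R at support B is upward at 2.01 m, arm 2.01 m → moment R × 2.01 counterclockwise.
Setting net torque to zero: R × 2.01 = 771.8 → R = 384 N.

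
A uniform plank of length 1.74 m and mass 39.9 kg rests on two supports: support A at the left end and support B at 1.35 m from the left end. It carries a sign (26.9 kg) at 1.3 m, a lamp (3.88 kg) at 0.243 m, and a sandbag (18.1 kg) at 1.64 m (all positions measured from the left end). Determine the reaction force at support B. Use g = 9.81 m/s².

R_B ≈ 729 N

Choose support A as the axis so its reaction then has zero moment arm.
Beam weight: 39.9 × 9.81 = 391.4 N down at 0.87 m → arm 0.87 m, τ = 391.4 × 0.87 = 340.5 N·m clockwise.
Sign: 26.9 × 9.81 = 263.9 N down at 1.3 m → arm 1.3 m, τ = 263.9 × 1.3 = 343.1 N·m clockwise.
Lamp: 3.88 × 9.81 = 38.06 N down at 0.243 m → arm 0.243 m, τ = 38.06 × 0.243 = 9.249 N·m clockwise.
Sandbag: 18.1 × 9.81 = 177.6 N down at 1.64 m → arm 1.64 m, τ = 177.6 × 1.64 = 291.3 N·m clockwise.
Net load moment about support A = 984.1 N·m clockwise.
Reaction R at support B is upward at 1.35 m, arm 1.35 m → moment R × 1.35 counterclockwise.
Στ = 0 ⇒ R × 1.35 = 984.1 ⇒ R = 729 N.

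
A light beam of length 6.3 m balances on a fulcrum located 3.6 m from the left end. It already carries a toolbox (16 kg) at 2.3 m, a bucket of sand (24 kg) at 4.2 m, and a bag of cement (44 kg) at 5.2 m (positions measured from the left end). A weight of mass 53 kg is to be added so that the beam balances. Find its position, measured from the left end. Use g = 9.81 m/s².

x ≈ 2.39 m from the left end

Choose the fulcrum (at 3.6 m from the left end) as the axis so the support reaction has zero arm there.
Toolbox: 16 × 9.81 = 157 N down at 2.3 m → arm 1.3 m, τ = 157 × 1.3 = 204.1 N·m counterclockwise.
Bucket of sand: 24 × 9.81 = 235.4 N down at 4.2 m → arm 0.6 m, τ = 235.4 × 0.6 = 141.2 N·m clockwise.
Bag of cement: 44 × 9.81 = 431.6 N down at 5.2 m → arm 1.6 m, τ = 431.6 × 1.6 = 690.6 N·m clockwise.
Net moment of existing loads = 627.7 N·m clockwise.
The weight weighs 53 × 9.81 = 519.9 N and must supply an equal counterclockwise moment, so its lever arm about the fulcrum is 627.7 / 519.9 = 1.21 m.
That puts it at 3.6 − 1.21 = 2.39 m from the left end.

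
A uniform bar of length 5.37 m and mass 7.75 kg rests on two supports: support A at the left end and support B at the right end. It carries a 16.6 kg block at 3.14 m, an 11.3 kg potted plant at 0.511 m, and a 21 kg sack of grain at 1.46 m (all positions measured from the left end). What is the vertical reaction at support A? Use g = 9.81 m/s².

R_A ≈ 356 N

About support B:
Beam weight: 7.75 × 9.81 = 76.03 N down at 2.685 m → arm 2.685 m, τ = 76.03 × 2.685 = 204.1 N·m counterclockwise.
Block: 16.6 × 9.81 = 162.8 N down at 3.14 m → arm 2.23 m, τ = 162.8 × 2.23 = 363 N·m counterclockwise.
Potted plant: 11.3 × 9.81 = 110.9 N down at 0.511 m → arm 4.859 m, τ = 110.9 × 4.859 = 538.9 N·m counterclockwise.
Sack of grain: 21 × 9.81 = 206 N down at 1.46 m → arm 3.91 m, τ = 206 × 3.91 = 805.5 N·m counterclockwise.
Net load moment about support B = 1912 N·m counterclockwise.
Reaction R at support A is upward at 0 m, arm 5.37 m → moment R × 5.37 clockwise.
Balancing moments: R × 5.37 = 1912, giving R = 356 N.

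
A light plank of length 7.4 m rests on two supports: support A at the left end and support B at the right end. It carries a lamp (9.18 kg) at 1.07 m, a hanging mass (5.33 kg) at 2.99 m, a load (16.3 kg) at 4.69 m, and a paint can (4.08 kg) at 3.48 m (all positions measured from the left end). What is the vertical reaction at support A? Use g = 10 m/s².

R_A ≈ 192 N

Taking torques about support B:
Lamp: 9.18 × 10 = 91.8 N down at 1.07 m → arm 6.33 m, τ = 91.8 × 6.33 = 581.1 N·m counterclockwise.
Hanging mass: 5.33 × 10 = 53.3 N down at 2.99 m → arm 4.41 m, τ = 53.3 × 4.41 = 235.1 N·m counterclockwise.
Load: 16.3 × 10 = 163 N down at 4.69 m → arm 2.71 m, τ = 163 × 2.71 = 441.7 N·m counterclockwise.
Paint can: 4.08 × 10 = 40.8 N down at 3.48 m → arm 3.92 m, τ = 40.8 × 3.92 = 159.9 N·m counterclockwise.
Net load moment about support B = 1418 N·m counterclockwise.
Reaction R at support A is upward at 0 m, arm 7.4 m → moment R × 7.4 clockwise.
Balancing moments: R × 7.4 = 1418, giving R = 192 N.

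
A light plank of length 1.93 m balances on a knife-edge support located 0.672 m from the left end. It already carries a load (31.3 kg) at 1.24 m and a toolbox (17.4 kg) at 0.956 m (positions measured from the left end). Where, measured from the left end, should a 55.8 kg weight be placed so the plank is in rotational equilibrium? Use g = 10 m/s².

Taking torques about the knife-edge support (at 0.672 m from the left end):
Load: 31.3 × 10 = 313 N down at 1.24 m → arm 0.568 m, τ = 313 × 0.568 = 177.8 N·m clockwise.
Toolbox: 17.4 × 10 = 174 N down at 0.956 m → arm 0.284 m, τ = 174 × 0.284 = 49.42 N·m clockwise.
Net moment of existing loads = 227.2 N·m clockwise.
The weight weighs 55.8 × 10 = 558 N and must supply an equal counterclockwise moment, so its lever arm about the knife-edge support is 227.2 / 558 = 0.407 m.
That puts it at 0.672 − 0.407 = 0.265 m from the left end.

x ≈ 0.265 m from the left end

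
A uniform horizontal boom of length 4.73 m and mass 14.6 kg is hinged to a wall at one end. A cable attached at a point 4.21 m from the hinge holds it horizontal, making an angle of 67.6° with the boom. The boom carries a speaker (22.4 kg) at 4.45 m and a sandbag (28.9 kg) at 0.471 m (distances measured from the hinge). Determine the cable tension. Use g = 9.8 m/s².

T ≈ 372 N

Choose the hinge as the axis so the unknown hinge reaction has zero arm there.
Beam weight: 14.6 × 9.8 = 143.1 N down at 2.365 m → arm 2.365 m, τ = 143.1 × 2.365 = 338.4 N·m clockwise.
Speaker: 22.4 × 9.8 = 219.5 N down at 4.45 m → arm 4.45 m, τ = 219.5 × 4.45 = 976.8 N·m clockwise.
Sandbag: 28.9 × 9.8 = 283.2 N down at 0.471 m → arm 0.471 m, τ = 283.2 × 0.471 = 133.4 N·m clockwise.
Total clockwise load moment = 1449 N·m.
The cable tension T acts at 4.21 m; only its component perpendicular to the boom, T sinθ, produces torque. sin 67.6° = 0.9245.
Balancing moments: T × 4.21 × 0.9245 = 1449, giving T = 1449 / 3.892 = 372 N.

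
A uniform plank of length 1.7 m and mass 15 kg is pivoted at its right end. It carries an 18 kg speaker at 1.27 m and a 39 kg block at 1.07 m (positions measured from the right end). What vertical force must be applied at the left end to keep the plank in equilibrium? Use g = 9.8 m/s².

F ≈ 446 N

Sum moments about the right end (the unknown pivot reaction has zero arm there).
Beam weight: 15 × 9.8 = 147 N down at 0.85 m → arm 0.85 m, τ = 147 × 0.85 = 125 N·m counterclockwise.
Speaker: 18 × 9.8 = 176.4 N down at 1.27 m → arm 1.27 m, τ = 176.4 × 1.27 = 224 N·m counterclockwise.
Block: 39 × 9.8 = 382.2 N down at 1.07 m → arm 1.07 m, τ = 382.2 × 1.07 = 409 N·m counterclockwise.
Net moment of the loads = 758 N·m counterclockwise.
The upward force F acts at the left end, arm 1.7 m, giving F × 1.7 clockwise.
Setting net torque to zero: F × 1.7 = 758 → F = 758 / 1.7 = 446 N.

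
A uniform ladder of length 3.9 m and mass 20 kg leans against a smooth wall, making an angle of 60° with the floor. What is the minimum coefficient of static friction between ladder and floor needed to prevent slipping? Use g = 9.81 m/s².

About the foot of the ladder:
Ladder weight 20×9.81 = 196.2 N acts at 1.95 m along the ladder; its horizontal arm is 1.95·cos60° = 0.975 m → τ = 191.3 N·m clockwise.
Wall normal N acts horizontally at the top; its moment arm is the height L sinθ = 3.9·sin60° = 3.377 m, counterclockwise.
Balancing moments: N × 3.377 = 191.3, giving N = 56.65 N.
ΣFx = 0 ⇒ f = N_wall = 56.65 N. ΣFy = 0 ⇒ N_floor = 196.2 N.
μ_min = f / N_floor = 56.65 / 196.2 = 0.289.

μ_min ≈ 0.289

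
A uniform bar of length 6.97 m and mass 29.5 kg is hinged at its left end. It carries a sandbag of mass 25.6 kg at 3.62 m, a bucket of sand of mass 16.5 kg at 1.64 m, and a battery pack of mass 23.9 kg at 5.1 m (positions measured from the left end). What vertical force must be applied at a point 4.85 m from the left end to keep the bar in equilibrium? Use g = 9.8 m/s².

About the left end:
Beam weight: 29.5 × 9.8 = 289.1 N down at 3.485 m → arm 3.485 m, τ = 289.1 × 3.485 = 1008 N·m clockwise.
Sandbag: 25.6 × 9.8 = 250.9 N down at 3.62 m → arm 3.62 m, τ = 250.9 × 3.62 = 908.3 N·m clockwise.
Bucket of sand: 16.5 × 9.8 = 161.7 N down at 1.64 m → arm 1.64 m, τ = 161.7 × 1.64 = 265.2 N·m clockwise.
Battery pack: 23.9 × 9.8 = 234.2 N down at 5.1 m → arm 5.1 m, τ = 234.2 × 5.1 = 1194 N·m clockwise.
Net moment of the loads = 3376 N·m clockwise.
The upward force F acts at a point 4.85 m from the left end, arm 4.85 m, giving F × 4.85 counterclockwise.
For rotational equilibrium, F × 4.85 = 3376, so F = 3376 / 4.85 = 696 N.

F ≈ 696 N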